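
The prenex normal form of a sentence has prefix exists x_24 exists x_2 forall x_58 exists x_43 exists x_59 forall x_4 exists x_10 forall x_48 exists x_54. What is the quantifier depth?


Quantifier prefix has 9 quantifier symbols.
Quantifier depth = 9

9


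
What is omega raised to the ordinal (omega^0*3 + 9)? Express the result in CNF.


omega^(omega^0*3 + 9):
omega^0 = 1, so the exponent is 3 + 9 = 12 (finite ordinal addition).
Result = omega^12, already a single CNF term.

omega^12


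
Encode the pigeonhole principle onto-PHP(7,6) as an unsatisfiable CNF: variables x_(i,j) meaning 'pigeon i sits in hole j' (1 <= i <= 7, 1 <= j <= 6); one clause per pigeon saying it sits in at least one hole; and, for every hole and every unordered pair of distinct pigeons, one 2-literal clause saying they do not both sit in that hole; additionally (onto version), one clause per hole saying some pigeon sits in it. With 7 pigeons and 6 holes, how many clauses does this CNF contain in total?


onto-PHP(7,6): 7 pigeons, 6 holes, 7*6 = 42 variables.
- pigeon clauses: one per pigeon -> 7 clauses
- hole clauses: 6 holes * C(7,2) = 6 * 21 -> 126 clauses
- onto clauses: one per hole -> 6 clauses
Total clauses = 7 + 126 + 6 = 139

139


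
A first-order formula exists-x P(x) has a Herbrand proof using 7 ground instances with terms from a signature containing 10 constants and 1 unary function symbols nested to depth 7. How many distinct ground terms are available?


Herbrand terms by depth:
Depth 0: 10 constants
Depth 1: 10 new terms (running total: 20)
Depth 2: 10 new terms (running total: 30)
Depth 3: 10 new terms (running total: 40)
Depth 4: 10 new terms (running total: 50)
Depth 5: 10 new terms (running total: 60)
Depth 6: 10 new terms (running total: 70)
Depth 7: 10 new terms (running total: 80)
Total distinct ground terms = 80

80


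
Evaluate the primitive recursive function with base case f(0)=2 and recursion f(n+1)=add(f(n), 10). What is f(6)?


f(0) = 2
f(1) = add(f(0), 10) = add(2, 10) = 12
f(2) = add(f(1), 10) = add(12, 10) = 22
f(3) = add(f(2), 10) = add(22, 10) = 32
f(4) = add(f(3), 10) = add(32, 10) = 42
f(5) = add(f(4), 10) = add(42, 10) = 52
f(6) = add(f(5), 10) = add(52, 10) = 62


62


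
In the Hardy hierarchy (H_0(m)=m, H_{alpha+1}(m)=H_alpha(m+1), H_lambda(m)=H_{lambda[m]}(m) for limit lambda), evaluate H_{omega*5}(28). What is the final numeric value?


H_{omega*5}(28):
For the Hardy hierarchy, H_{omega*k}(n) = 2^k * n.
2^5 = 32.
32 * 28 = 896

896


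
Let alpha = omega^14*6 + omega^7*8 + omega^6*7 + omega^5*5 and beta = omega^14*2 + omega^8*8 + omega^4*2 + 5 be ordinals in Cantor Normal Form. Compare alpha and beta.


Compare term by term from highest exponent:
alpha = omega^14*6 + omega^7*8 + omega^6*7 + omega^5*5
beta = omega^14*2 + omega^8*8 + omega^4*2 + 5
Term 1: alpha has omega^14*6, beta has omega^14*2
Term 2: alpha has omega^7*8, beta has omega^8*8
Term 3: alpha has omega^6*7, beta has omega^4*2
Term 4: alpha has omega^5*5, beta has omega^0*5
Result: alpha > beta

alpha > beta


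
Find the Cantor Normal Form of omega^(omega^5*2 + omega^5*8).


omega^(omega^5*2 + omega^5*8):
Both terms of the exponent have the same exponent 5, so they merge: omega^5*2 + omega^5*8 = omega^5*(2+8) = omega^5*10.
omega raised to a CNF ordinal is a single CNF term: Result = omega^(omega^5*10)

omega^(omega^5*10)


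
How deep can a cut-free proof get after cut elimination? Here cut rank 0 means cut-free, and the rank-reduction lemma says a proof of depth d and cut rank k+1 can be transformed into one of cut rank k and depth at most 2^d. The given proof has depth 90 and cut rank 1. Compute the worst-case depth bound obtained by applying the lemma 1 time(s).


Each rank reduction sends depth d to at most 2^d; cut rank r needs r reductions.
2_0(90) = 90
2_1(90) = 2^90 = 1237940039285380274899124224
Cut-free depth bound = 1237940039285380274899124224

1237940039285380274899124224


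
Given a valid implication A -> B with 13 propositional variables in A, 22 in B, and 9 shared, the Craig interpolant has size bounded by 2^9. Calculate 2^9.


Shared atoms = 9
Craig interpolant size bound = 2^9
= 512

512


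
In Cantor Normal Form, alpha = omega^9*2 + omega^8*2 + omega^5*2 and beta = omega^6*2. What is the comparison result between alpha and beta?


Compare term by term from highest exponent:
alpha = omega^9*2 + omega^8*2 + omega^5*2
beta = omega^6*2
Term 1: alpha has omega^9*2, beta has omega^6*2
Term 2: alpha has omega^8*2, beta has omega^0*0
Term 3: alpha has omega^5*2, beta has omega^0*0
Result: alpha > beta

alpha > beta


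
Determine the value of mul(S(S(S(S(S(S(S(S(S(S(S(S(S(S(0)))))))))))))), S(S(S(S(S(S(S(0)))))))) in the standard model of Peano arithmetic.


mul(S^14(0), S^7(0)):
S^14(0) = 14
S^7(0) = 7
14 * 7 = 98

98


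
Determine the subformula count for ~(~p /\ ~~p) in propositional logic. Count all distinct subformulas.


Formula: ~(~p /\ ~~p)
Subformulas found:
  1. p
  2. ~p
  3. ~~p
  4. (~p /\ ~~p)
  5. ~(~p /\ ~~p)
Total distinct subformulas = 5

5


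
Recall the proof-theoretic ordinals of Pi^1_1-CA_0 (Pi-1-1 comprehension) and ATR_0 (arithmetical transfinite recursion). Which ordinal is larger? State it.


Proof-theoretic ordinal of Pi^1_1-CA_0 (Pi-1-1 comprehension): psi_0(Omega_omega)
Proof-theoretic ordinal of ATR_0 (arithmetical transfinite recursion): Gamma_0
Comparing: Gamma_0 < psi_0(Omega_omega).
The larger ordinal is psi_0(Omega_omega) (from Pi^1_1-CA_0 (Pi-1-1 comprehension)).

psi_0(Omega_omega)


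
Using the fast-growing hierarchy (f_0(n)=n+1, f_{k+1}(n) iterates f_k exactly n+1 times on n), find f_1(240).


f_1(240) = f_0^241(240)
f_0 adds 1 each time, applied 241 times.
f_1(240) = 240 + 241 = 481

481


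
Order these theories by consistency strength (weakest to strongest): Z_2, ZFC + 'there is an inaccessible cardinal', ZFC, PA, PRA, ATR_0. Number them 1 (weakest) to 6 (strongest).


Ordering by consistency strength:
1. PRA
2. PA
3. ATR_0
4. Z_2
5. ZFC
6. ZFC + 'there is an inaccessible cardinal'


Z_2=4, ZFC + 'there is an inaccessible cardinal'=6, ZFC=5, PA=2, PRA=1, ATR_0=3


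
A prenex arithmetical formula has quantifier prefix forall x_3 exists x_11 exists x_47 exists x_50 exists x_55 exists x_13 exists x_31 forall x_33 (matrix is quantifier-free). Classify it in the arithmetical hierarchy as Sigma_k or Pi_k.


Leading quantifier is forall, so the class is Pi.
Number of quantifier blocks = alternations + 1 = 2 + 1 = 3.
Classification: Pi_3

Pi_3


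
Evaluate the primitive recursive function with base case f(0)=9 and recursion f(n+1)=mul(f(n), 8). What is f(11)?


f(0) = 9
f(1) = mul(f(0), 8) = mul(9, 8) = 72
f(2) = mul(f(1), 8) = mul(72, 8) = 576
f(3) = mul(f(2), 8) = mul(576, 8) = 4608
f(4) = mul(f(3), 8) = mul(4608, 8) = 36864
f(5) = mul(f(4), 8) = mul(36864, 8) = 294912
f(6) = mul(f(5), 8) = mul(294912, 8) = 2359296
f(7) = mul(f(6), 8) = mul(2359296, 8) = 18874368
f(8) = mul(f(7), 8) = mul(18874368, 8) = 150994944
f(9) = mul(f(8), 8) = mul(150994944, 8) = 1207959552
f(10) = mul(f(9), 8) = mul(1207959552, 8) = 9663676416
f(11) = mul(f(10), 8) = mul(9663676416, 8) = 77309411328


77309411328


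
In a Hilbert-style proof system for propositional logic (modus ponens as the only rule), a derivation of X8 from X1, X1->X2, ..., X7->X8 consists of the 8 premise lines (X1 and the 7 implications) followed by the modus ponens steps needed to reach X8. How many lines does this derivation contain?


We have 8 premise lines: X1 and 7 implications.
Each implication is detached once by MP, giving 7 MP lines.
8 premise lines + 7 MP lines = 15 total lines.

15


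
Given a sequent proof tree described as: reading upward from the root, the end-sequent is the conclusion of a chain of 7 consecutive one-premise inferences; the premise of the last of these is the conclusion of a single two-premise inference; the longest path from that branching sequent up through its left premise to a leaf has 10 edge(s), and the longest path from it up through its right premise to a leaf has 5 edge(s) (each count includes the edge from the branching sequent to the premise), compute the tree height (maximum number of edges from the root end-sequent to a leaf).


Longest path through the left premise: 10 edges (measured from the branching sequent)
Longest path through the right premise: 5 edges
Height of the subtree rooted at the branching sequent: max(10, 5) = 10
The branching sequent sits 7 edges above the root (the chain of one-premise inferences), so height = 10 + 7 = 17

17


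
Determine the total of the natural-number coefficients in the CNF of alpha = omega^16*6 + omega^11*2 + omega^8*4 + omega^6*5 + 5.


CNF: omega^16*6 + omega^11*2 + omega^8*4 + omega^6*5 + 5
Coefficients: 6 + 2 + 4 + 5 + 5 = 22

22


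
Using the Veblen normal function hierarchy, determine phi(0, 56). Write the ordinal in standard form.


phi(0, 56):
phi(0, beta) = omega^beta by definition.
phi(0, 56) = omega^56

omega^56


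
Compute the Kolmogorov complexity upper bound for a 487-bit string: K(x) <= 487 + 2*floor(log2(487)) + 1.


floor(log2(487)) = 8
2 * 8 = 16
K(x) <= 487 + 16 + 1 = 504

504


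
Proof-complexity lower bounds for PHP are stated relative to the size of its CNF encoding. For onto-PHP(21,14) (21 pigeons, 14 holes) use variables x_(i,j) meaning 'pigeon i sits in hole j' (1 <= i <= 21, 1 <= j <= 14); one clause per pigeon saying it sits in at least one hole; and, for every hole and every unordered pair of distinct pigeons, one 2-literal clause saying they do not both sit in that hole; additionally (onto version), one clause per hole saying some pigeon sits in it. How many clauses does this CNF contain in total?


onto-PHP(21,14): 21 pigeons, 14 holes, 21*14 = 294 variables.
- pigeon clauses: one per pigeon -> 21 clauses
- hole clauses: 14 holes * C(21,2) = 14 * 210 -> 2940 clauses
- onto clauses: one per hole -> 14 clauses
Total clauses = 21 + 2940 + 14 = 2975

2975


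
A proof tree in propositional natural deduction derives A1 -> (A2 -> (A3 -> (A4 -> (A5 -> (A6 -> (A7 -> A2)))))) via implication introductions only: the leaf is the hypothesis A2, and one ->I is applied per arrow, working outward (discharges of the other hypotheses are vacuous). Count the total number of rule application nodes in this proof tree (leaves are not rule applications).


The formula has 7 arrows (->); its innermost consequent A2 is one of the antecedents,
so the proof starts from the hypothesis leaf A2 (not a rule application) and closes one arrow per ->I.
Building A1 -> (A2 -> (A3 -> (A4 -> (A5 -> (A6 -> (A7 -> A2)))))) therefore takes 7 nested implication introductions.
Total inference nodes = 7

7


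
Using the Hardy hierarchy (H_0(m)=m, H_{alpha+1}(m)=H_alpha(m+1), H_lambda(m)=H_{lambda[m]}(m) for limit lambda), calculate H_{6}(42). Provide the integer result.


H_6(42):
For finite ordinals k, H_k(n) = n + k (each successor step adds 1).
H_6(42) = 42 + 6 = 48

48


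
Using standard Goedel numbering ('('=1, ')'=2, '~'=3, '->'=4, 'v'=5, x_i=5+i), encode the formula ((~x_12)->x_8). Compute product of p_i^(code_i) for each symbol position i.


Formula: ((~x_12)->x_8)
Symbol codes: [1, 1, 3, 17, 2, 4, 13, 2]
Primes: [2, 3, 5, 7, 11, 13, 17, 19]
p_1^1 = 2^1 = 2
p_2^1 = 3^1 = 3
p_3^3 = 5^3 = 125
p_4^17 = 7^17 = 232630513987207
p_5^2 = 11^2 = 121
p_6^4 = 13^4 = 28561
p_7^13 = 17^13 = 9904578032905937
p_8^2 = 19^2 = 361
Product = 2155906406148908267622198036264749829989250

2155906406148908267622198036264749829989250


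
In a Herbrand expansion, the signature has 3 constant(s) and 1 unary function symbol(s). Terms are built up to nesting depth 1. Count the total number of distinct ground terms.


Herbrand terms by depth:
Depth 0: 3 constants
Depth 1: 3 new terms (running total: 6)
Total distinct ground terms = 6

6


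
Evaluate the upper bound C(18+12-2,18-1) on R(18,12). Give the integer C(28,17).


R(18,12) <= C(18+12-2, 18-1) = C(28, 17)
C(28, 17) = 28! / (17! * 11!)
= 21474180

21474180


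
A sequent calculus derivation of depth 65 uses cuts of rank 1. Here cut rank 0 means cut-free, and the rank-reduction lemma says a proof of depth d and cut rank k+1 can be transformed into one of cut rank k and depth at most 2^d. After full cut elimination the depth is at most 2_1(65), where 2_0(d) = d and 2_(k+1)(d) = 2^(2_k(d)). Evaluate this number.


Each rank reduction sends depth d to at most 2^d; cut rank r needs r reductions.
2_0(65) = 65
2_1(65) = 2^65 = 36893488147419103232
Cut-free depth bound = 36893488147419103232

36893488147419103232


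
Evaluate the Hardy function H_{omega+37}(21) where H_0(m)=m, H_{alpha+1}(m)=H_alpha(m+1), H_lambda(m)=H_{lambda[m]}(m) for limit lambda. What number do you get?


H_{omega+37}(21):
Unwind the 37 successor steps: H_{omega+37}(21) = H_omega(21+37) = H_omega(58).
H_omega(m) = H_m(m) = m + m = 2m.
Result = 2 * 58 = 116

116


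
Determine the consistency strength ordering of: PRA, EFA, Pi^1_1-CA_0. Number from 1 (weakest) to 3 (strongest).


Ordering by consistency strength:
1. EFA
2. PRA
3. Pi^1_1-CA_0


PRA=2, EFA=1, Pi^1_1-CA_0=3


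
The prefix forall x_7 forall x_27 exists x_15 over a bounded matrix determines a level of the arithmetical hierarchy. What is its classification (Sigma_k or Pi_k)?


Leading quantifier is forall, so the class is Pi.
Number of quantifier blocks = alternations + 1 = 1 + 1 = 2.
Classification: Pi_2

Pi_2


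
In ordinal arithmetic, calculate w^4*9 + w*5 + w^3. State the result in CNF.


Ordinal addition (w^4*9 + w*5) + w^3:
alpha's leading term has exponent 4 > beta's exponent 3, so it survives.
alpha's tail term has exponent 1 < beta's exponent 3, so it is absorbed by beta.
In ordinal addition, any term followed by a strictly larger-exponent term is absorbed.
Result = w^4*9 + w^3

w^4*9 + w^3


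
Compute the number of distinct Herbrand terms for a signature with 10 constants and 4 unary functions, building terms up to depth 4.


Herbrand terms by depth:
Depth 0: 10 constants
Depth 1: 40 new terms (running total: 50)
Depth 2: 160 new terms (running total: 210)
Depth 3: 640 new terms (running total: 850)
Depth 4: 2560 new terms (running total: 3410)
Total distinct ground terms = 3410

3410


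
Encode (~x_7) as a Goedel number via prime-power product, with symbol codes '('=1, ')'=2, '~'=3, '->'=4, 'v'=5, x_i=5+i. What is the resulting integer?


Formula: (~x_7)
Symbol codes: [1, 3, 12, 2]
Primes: [2, 3, 5, 7]
p_1^1 = 2^1 = 2
p_2^3 = 3^3 = 27
p_3^12 = 5^12 = 244140625
p_4^2 = 7^2 = 49
Product = 645996093750

645996093750


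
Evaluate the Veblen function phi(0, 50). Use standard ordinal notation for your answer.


phi(0, 50):
phi(0, beta) = omega^beta by definition.
phi(0, 50) = omega^50

omega^50


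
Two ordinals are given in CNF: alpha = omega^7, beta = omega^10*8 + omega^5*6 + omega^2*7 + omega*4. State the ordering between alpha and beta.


Compare term by term from highest exponent:
alpha = omega^7
beta = omega^10*8 + omega^5*6 + omega^2*7 + omega*4
Term 1: alpha has omega^7*1, beta has omega^10*8
Term 2: alpha has omega^0*0, beta has omega^5*6
Term 3: alpha has omega^0*0, beta has omega^2*7
Term 4: alpha has omega^0*0, beta has omega^1*4
Result: alpha < beta

alpha < beta


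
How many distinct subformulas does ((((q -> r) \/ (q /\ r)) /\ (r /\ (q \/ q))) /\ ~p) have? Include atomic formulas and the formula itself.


Formula: ((((q -> r) \/ (q /\ r)) /\ (r /\ (q \/ q))) /\ ~p)
Subformulas found:
  1. q
  2. r
  3. p
  4. ~p
  5. (q /\ r)
  6. (q -> r)
  7. (q \/ q)
  8. (r /\ (q \/ q))
  9. ((q -> r) \/ (q /\ r))
  10. (((q -> r) \/ (q /\ r)) /\ (r /\ (q \/ q)))
  11. ((((q -> r) \/ (q /\ r)) /\ (r /\ (q \/ q))) /\ ~p)
Total distinct subformulas = 11

11


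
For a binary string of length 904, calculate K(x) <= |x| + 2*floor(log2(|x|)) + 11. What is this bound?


floor(log2(904)) = 9
2 * 9 = 18
K(x) <= 904 + 18 + 11 = 933

933


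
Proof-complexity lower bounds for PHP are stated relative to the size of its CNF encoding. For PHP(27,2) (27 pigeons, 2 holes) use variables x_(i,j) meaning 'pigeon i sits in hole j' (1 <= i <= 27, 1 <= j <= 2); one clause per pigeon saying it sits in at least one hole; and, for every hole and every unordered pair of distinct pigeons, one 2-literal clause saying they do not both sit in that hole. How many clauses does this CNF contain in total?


PHP(27,2): 27 pigeons, 2 holes, 27*2 = 54 variables.
- pigeon clauses: one per pigeon -> 27 clauses
- hole clauses: 2 holes * C(27,2) = 2 * 351 -> 702 clauses
Total clauses = 27 + 702 = 729

729


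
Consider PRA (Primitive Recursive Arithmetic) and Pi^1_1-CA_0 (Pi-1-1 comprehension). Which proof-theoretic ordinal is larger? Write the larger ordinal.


Proof-theoretic ordinal of PRA (Primitive Recursive Arithmetic): omega^omega
Proof-theoretic ordinal of Pi^1_1-CA_0 (Pi-1-1 comprehension): psi_0(Omega_omega)
Comparing: omega^omega < psi_0(Omega_omega).
The larger ordinal is psi_0(Omega_omega) (from Pi^1_1-CA_0 (Pi-1-1 comprehension)).

psi_0(Omega_omega)


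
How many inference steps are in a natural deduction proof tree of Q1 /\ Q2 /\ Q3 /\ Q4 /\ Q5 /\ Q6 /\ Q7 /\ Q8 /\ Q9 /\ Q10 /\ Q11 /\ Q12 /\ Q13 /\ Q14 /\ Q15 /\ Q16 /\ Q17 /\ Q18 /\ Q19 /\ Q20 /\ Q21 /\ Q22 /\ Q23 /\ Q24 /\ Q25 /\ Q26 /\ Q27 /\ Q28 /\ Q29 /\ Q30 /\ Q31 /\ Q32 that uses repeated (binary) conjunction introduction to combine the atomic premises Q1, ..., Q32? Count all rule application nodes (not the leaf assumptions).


The target conjunction has 32 conjuncts, i.e. 31 binary /\ connectives.
Each conjunction-intro joins two pieces, so 32 atoms require 32-1 = 31 applications.
Total inference nodes = 31

31


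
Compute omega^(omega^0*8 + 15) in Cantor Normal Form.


omega^(omega^0*8 + 15):
omega^0 = 1, so the exponent is 8 + 15 = 23 (finite ordinal addition).
Result = omega^23, already a single CNF term.

omega^23


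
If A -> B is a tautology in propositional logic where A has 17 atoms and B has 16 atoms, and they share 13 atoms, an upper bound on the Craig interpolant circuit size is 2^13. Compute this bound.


Shared atoms = 13
Craig interpolant size bound = 2^13
= 8192

8192


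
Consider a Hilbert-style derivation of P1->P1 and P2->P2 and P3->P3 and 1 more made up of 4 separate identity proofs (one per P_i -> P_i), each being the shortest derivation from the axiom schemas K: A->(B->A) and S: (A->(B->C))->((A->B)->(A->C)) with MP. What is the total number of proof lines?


The shortest proof of A->A from K and S in the Hilbert calculus has exactly 5 lines:
(1) K instance A->((A->A)->A), (2) S instance, (3) MP on 1,2, (4) K instance A->(A->A), (5) MP on 3,4.
For 4 independent identities: 4 * 5 = 20 lines total.

20


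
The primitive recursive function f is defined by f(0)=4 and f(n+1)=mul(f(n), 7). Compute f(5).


f(0) = 4
f(1) = mul(f(0), 7) = mul(4, 7) = 28
f(2) = mul(f(1), 7) = mul(28, 7) = 196
f(3) = mul(f(2), 7) = mul(196, 7) = 1372
f(4) = mul(f(3), 7) = mul(1372, 7) = 9604
f(5) = mul(f(4), 7) = mul(9604, 7) = 67228


67228


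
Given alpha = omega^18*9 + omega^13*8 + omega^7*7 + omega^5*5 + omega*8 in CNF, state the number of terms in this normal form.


CNF: omega^18*9 + omega^13*8 + omega^7*7 + omega^5*5 + omega*8
Count the summands separated by '+':
  term 1: omega^18*9
  term 2: omega^13*8
  term 3: omega^7*7
  term 4: omega^5*5
  term 5: omega*8
Total terms = 5

5


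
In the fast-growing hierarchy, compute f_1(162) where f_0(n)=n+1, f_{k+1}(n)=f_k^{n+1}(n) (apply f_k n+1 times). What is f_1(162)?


f_1(162) = f_0^163(162)
f_0 adds 1 each time, applied 163 times.
f_1(162) = 162 + 163 = 325

325


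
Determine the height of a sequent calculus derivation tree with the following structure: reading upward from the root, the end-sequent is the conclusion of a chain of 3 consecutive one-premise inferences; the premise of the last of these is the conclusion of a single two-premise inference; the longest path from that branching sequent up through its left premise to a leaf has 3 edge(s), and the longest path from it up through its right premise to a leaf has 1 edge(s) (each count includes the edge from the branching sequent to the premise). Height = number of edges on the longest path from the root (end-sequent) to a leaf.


Longest path through the left premise: 3 edges (measured from the branching sequent)
Longest path through the right premise: 1 edges
Height of the subtree rooted at the branching sequent: max(3, 1) = 3
The branching sequent sits 3 edges above the root (the chain of one-premise inferences), so height = 3 + 3 = 6

6


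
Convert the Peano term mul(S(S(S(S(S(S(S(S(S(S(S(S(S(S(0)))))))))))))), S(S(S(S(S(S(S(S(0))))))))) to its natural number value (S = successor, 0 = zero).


mul(S^14(0), S^8(0)):
S^14(0) = 14
S^8(0) = 8
14 * 8 = 112

112


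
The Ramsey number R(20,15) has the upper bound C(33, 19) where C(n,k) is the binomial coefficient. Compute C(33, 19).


R(20,15) <= C(20+15-2, 20-1) = C(33, 19)
C(33, 19) = 33! / (19! * 14!)
= 818809200

818809200


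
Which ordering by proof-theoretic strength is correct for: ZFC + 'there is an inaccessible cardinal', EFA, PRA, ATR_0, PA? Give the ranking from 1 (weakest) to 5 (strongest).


Ordering by consistency strength:
1. EFA
2. PRA
3. PA
4. ATR_0
5. ZFC + 'there is an inaccessible cardinal'


ZFC + 'there is an inaccessible cardinal'=5, EFA=1, PRA=2, ATR_0=4, PA=3


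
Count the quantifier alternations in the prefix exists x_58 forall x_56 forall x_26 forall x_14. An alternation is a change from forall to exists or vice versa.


Walk the prefix and count type changes:
  position 1: exists -> forall <-- alternation
  position 2: forall -> forall
  position 3: forall -> forall
Total alternations = 1

1


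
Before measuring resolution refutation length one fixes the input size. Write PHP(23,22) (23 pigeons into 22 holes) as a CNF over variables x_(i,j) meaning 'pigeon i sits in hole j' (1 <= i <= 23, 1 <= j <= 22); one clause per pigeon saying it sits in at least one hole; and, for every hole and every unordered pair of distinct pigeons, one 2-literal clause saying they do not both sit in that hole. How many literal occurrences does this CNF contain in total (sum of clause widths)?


PHP(23,22): 23 pigeons, 22 holes, 23*22 = 506 variables.
- pigeon clauses: one per pigeon -> 23 clauses of width 22 -> 506 literals
- hole clauses: 22 holes * C(23,2) = 22 * 253 -> 5566 clauses of width 2 -> 11132 literals
Total literal occurrences = 506 + 11132 = 11638

11638


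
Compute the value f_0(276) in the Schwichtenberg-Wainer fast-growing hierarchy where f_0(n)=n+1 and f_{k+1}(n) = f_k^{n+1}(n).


f_0(276) = 276 + 1 = 277

277


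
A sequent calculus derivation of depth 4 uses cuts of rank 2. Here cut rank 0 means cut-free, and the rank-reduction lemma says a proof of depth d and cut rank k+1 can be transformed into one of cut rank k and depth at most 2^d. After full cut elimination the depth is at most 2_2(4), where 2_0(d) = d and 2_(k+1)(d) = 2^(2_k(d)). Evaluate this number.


Each rank reduction sends depth d to at most 2^d; cut rank r needs r reductions.
2_0(4) = 4
2_1(4) = 2^4 = 16
2_2(4) = 2^16 = 65536
Cut-free depth bound = 65536

65536


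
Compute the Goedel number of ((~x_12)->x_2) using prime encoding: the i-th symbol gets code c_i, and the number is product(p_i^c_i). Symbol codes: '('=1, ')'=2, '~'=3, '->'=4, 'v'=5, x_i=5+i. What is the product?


Formula: ((~x_12)->x_2)
Symbol codes: [1, 1, 3, 17, 2, 4, 7, 2]
Primes: [2, 3, 5, 7, 11, 13, 17, 19]
p_1^1 = 2^1 = 2
p_2^1 = 3^1 = 3
p_3^3 = 5^3 = 125
p_4^17 = 7^17 = 232630513987207
p_5^2 = 11^2 = 121
p_6^4 = 13^4 = 28561
p_7^7 = 17^7 = 410338673
p_8^2 = 19^2 = 361
Product = 89317462174791018417065862608813250

89317462174791018417065862608813250


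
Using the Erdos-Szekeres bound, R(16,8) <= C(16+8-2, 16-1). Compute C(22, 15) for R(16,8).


R(16,8) <= C(16+8-2, 16-1) = C(22, 15)
C(22, 15) = 22! / (15! * 7!)
= 170544

170544


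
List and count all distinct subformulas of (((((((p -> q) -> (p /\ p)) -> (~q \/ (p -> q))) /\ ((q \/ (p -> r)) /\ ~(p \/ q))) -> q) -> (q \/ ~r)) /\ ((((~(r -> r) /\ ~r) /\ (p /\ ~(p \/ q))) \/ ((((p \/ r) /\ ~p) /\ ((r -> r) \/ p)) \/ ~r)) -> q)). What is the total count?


Formula: (((((((p -> q) -> (p /\ p)) -> (~q \/ (p -> q))) /\ ((q \/ (p -> r)) /\ ~(p \/ q))) -> q) -> (q \/ ~r)) /\ ((((~(r -> r) /\ ~r) /\ (p /\ ~(p \/ q))) \/ ((((p \/ r) /\ ~p) /\ ((r -> r) \/ p)) \/ ~r)) -> q))
Subformulas found:
  1. r
  2. p
  3. q
  4. ~p
  5. ~r
  6. ~q
  7. (r -> r)
  8. (p -> q)
  9. (p -> r)
  10. (p \/ q)
  11. (p /\ p)
  12. (p \/ r)
  13. ~(p \/ q)
  14. (q \/ ~r)
  15. ~(r -> r)
  16. ((r -> r) \/ p)
  17. (q \/ (p -> r))
  18. (p /\ ~(p \/ q))
  19. ((p \/ r) /\ ~p)
  20. (~q \/ (p -> q))
  21. (~(r -> r) /\ ~r)
  22. ((p -> q) -> (p /\ p))
  23. ((q \/ (p -> r)) /\ ~(p \/ q))
  24. (((p \/ r) /\ ~p) /\ ((r -> r) \/ p))
  25. ((~(r -> r) /\ ~r) /\ (p /\ ~(p \/ q)))
  26. (((p -> q) -> (p /\ p)) -> (~q \/ (p -> q)))
  27. ((((p \/ r) /\ ~p) /\ ((r -> r) \/ p)) \/ ~r)
  28. ((((p -> q) -> (p /\ p)) -> (~q \/ (p -> q))) /\ ((q \/ (p -> r)) /\ ~(p \/ q)))
  29. (((((p -> q) -> (p /\ p)) -> (~q \/ (p -> q))) /\ ((q \/ (p -> r)) /\ ~(p \/ q))) -> q)
  30. (((~(r -> r) /\ ~r) /\ (p /\ ~(p \/ q))) \/ ((((p \/ r) /\ ~p) /\ ((r -> r) \/ p)) \/ ~r))
  31. ((((~(r -> r) /\ ~r) /\ (p /\ ~(p \/ q))) \/ ((((p \/ r) /\ ~p) /\ ((r -> r) \/ p)) \/ ~r)) -> q)
  32. ((((((p -> q) -> (p /\ p)) -> (~q \/ (p -> q))) /\ ((q \/ (p -> r)) /\ ~(p \/ q))) -> q) -> (q \/ ~r))
  33. (((((((p -> q) -> (p /\ p)) -> (~q \/ (p -> q))) /\ ((q \/ (p -> r)) /\ ~(p \/ q))) -> q) -> (q \/ ~r)) /\ ((((~(r -> r) /\ ~r) /\ (p /\ ~(p \/ q))) \/ ((((p \/ r) /\ ~p) /\ ((r -> r) \/ p)) \/ ~r)) -> q))
Total distinct subformulas = 33

33


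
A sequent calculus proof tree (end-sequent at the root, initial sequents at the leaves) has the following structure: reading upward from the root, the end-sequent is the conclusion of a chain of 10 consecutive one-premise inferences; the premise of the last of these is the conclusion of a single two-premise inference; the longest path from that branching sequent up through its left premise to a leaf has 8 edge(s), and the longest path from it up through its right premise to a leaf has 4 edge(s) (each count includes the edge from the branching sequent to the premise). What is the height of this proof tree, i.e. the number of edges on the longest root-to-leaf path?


Longest path through the left premise: 8 edges (measured from the branching sequent)
Longest path through the right premise: 4 edges
Height of the subtree rooted at the branching sequent: max(8, 4) = 8
The branching sequent sits 10 edges above the root (the chain of one-premise inferences), so height = 8 + 10 = 18

18


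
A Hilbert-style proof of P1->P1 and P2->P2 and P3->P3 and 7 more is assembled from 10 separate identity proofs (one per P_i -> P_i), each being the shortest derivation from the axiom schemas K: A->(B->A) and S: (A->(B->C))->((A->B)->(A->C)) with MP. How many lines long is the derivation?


The shortest proof of A->A from K and S in the Hilbert calculus has exactly 5 lines:
(1) K instance A->((A->A)->A), (2) S instance, (3) MP on 1,2, (4) K instance A->(A->A), (5) MP on 3,4.
For 10 independent identities: 10 * 5 = 50 lines total.

50


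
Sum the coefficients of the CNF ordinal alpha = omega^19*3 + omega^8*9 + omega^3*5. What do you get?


CNF: omega^19*3 + omega^8*9 + omega^3*5
Coefficients: 3 + 9 + 5 = 17

17


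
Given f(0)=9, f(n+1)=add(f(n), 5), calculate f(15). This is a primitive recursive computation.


f(0) = 9
f(1) = add(f(0), 5) = add(9, 5) = 14
f(2) = add(f(1), 5) = add(14, 5) = 19
f(3) = add(f(2), 5) = add(19, 5) = 24
f(4) = add(f(3), 5) = add(24, 5) = 29
f(5) = add(f(4), 5) = add(29, 5) = 34
f(6) = add(f(5), 5) = add(34, 5) = 39
f(7) = add(f(6), 5) = add(39, 5) = 44
f(8) = add(f(7), 5) = add(44, 5) = 49
f(9) = add(f(8), 5) = add(49, 5) = 54
f(10) = add(f(9), 5) = add(54, 5) = 59
f(11) = add(f(10), 5) = add(59, 5) = 64
f(12) = add(f(11), 5) = add(64, 5) = 69
f(13) = add(f(12), 5) = add(69, 5) = 74
f(14) = add(f(13), 5) = add(74, 5) = 79
f(15) = add(f(14), 5) = add(79, 5) = 84


84


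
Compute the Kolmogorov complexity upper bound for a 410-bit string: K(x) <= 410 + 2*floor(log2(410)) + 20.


floor(log2(410)) = 8
2 * 8 = 16
K(x) <= 410 + 16 + 20 = 446

446


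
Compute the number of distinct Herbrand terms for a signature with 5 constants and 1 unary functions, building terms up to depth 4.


Herbrand terms by depth:
Depth 0: 5 constants
Depth 1: 5 new terms (running total: 10)
Depth 2: 5 new terms (running total: 15)
Depth 3: 5 new terms (running total: 20)
Depth 4: 5 new terms (running total: 25)
Total distinct ground terms = 25

25


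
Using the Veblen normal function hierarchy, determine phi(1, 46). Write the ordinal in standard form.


phi(1, 46):
phi(1, beta) = epsilon_beta (the beta-th epsilon number).
phi(1, 46) = epsilon_46

epsilon_46


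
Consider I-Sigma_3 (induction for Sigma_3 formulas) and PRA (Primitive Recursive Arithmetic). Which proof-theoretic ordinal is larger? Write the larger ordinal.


Proof-theoretic ordinal of I-Sigma_3 (induction for Sigma_3 formulas): omega^(omega^(omega^omega))
Proof-theoretic ordinal of PRA (Primitive Recursive Arithmetic): omega^omega
Comparing: omega^omega < omega^(omega^(omega^omega)).
The larger ordinal is omega^(omega^(omega^omega)) (from I-Sigma_3 (induction for Sigma_3 formulas)).

omega^(omega^(omega^omega))


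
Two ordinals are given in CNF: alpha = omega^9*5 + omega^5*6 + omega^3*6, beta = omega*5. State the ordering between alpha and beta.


Compare term by term from highest exponent:
alpha = omega^9*5 + omega^5*6 + omega^3*6
beta = omega*5
Term 1: alpha has omega^9*5, beta has omega^1*5
Term 2: alpha has omega^5*6, beta has omega^0*0
Term 3: alpha has omega^3*6, beta has omega^0*0
Result: alpha > beta

alpha > beta


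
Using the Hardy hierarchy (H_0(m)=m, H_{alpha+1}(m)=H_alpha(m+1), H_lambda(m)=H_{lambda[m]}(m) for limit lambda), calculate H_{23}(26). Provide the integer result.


H_23(26):
For finite ordinals k, H_k(n) = n + k (each successor step adds 1).
H_23(26) = 26 + 23 = 49

49


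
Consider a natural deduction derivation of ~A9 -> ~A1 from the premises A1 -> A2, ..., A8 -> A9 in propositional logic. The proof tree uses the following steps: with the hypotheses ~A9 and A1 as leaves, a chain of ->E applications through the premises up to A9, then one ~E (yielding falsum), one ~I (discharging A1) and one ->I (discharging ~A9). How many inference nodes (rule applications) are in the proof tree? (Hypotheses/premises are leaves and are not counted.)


From hypothesis A1, 8 ->E steps along the 8 premises yield A9.
~E with hypothesis ~A9 gives falsum (1 node); ~I discharging A1 gives ~A1 (1 node); ->I discharging ~A9 gives the goal (1 node).
Total = 8 + 3 = 11 inference nodes.

11


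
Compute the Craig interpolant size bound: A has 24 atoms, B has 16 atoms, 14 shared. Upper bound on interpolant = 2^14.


Shared atoms = 14
Craig interpolant size bound = 2^14
= 16384

16384


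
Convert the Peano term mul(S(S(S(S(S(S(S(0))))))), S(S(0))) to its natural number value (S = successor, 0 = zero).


mul(S^7(0), S^2(0)):
S^7(0) = 7
S^2(0) = 2
7 * 2 = 14

14


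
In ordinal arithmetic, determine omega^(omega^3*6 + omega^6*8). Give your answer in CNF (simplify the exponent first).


omega^(omega^3*6 + omega^6*8):
In ordinal addition a term is absorbed by a following term of strictly larger exponent: 3 < 6, so omega^3*6 + omega^6*8 = omega^6*8.
omega raised to a CNF ordinal is a single CNF term: Result = omega^(omega^6*8)

omega^(omega^6*8)


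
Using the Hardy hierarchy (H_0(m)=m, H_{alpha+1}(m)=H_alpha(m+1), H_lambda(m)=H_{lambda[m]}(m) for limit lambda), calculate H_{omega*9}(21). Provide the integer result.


H_{omega*9}(21):
For the Hardy hierarchy, H_{omega*k}(n) = 2^k * n.
2^9 = 512.
512 * 21 = 10752

10752


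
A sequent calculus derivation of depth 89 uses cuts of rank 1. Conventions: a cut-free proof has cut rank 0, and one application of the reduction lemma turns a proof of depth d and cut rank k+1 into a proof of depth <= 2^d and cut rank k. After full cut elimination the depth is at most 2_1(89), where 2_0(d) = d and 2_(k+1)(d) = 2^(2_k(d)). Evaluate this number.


Each rank reduction sends depth d to at most 2^d; cut rank r needs r reductions.
2_0(89) = 89
2_1(89) = 2^89 = 618970019642690137449562112
Cut-free depth bound = 618970019642690137449562112

618970019642690137449562112


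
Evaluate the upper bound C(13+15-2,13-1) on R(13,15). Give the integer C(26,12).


R(13,15) <= C(13+15-2, 13-1) = C(26, 12)
C(26, 12) = 26! / (12! * 14!)
= 9657700

9657700


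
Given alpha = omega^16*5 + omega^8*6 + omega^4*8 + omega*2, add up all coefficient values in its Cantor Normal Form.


CNF: omega^16*5 + omega^8*6 + omega^4*8 + omega*2
Coefficients: 5 + 6 + 8 + 2 = 21

21


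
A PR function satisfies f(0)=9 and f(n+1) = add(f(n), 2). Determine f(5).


f(0) = 9
f(1) = add(f(0), 2) = add(9, 2) = 11
f(2) = add(f(1), 2) = add(11, 2) = 13
f(3) = add(f(2), 2) = add(13, 2) = 15
f(4) = add(f(3), 2) = add(15, 2) = 17
f(5) = add(f(4), 2) = add(17, 2) = 19


19


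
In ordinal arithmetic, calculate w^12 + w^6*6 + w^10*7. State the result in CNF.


Ordinal addition (w^12 + w^6*6) + w^10*7:
alpha's leading term has exponent 12 > beta's exponent 10, so it survives.
alpha's tail term has exponent 6 < beta's exponent 10, so it is absorbed by beta.
In ordinal addition, any term followed by a strictly larger-exponent term is absorbed.
Result = w^12 + w^10*7

w^12 + w^10*7


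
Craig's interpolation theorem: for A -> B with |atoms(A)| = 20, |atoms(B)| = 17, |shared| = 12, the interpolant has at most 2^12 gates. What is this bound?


Shared atoms = 12
Craig interpolant size bound = 2^12
= 4096

4096


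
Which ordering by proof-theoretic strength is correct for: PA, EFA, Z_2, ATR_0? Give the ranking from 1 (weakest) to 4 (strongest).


Ordering by consistency strength:
1. EFA
2. PA
3. ATR_0
4. Z_2


PA=2, EFA=1, Z_2=4, ATR_0=3


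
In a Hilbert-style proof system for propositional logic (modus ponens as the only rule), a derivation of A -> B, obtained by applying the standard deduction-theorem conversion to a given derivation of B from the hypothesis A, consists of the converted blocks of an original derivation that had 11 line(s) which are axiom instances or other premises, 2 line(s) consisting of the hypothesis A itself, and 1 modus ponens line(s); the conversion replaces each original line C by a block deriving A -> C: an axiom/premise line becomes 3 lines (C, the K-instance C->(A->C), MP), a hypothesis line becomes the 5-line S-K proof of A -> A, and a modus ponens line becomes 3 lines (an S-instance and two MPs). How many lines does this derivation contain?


Deduction-theorem conversion, block by block:
- 11 axiom/premise lines -> 3 lines each = 33
- 2 hypothesis lines -> 5 lines each (identity proof A->A) = 10
- 1 MP lines -> 3 lines each (S-instance, MP, MP) = 3
Total = 33 + 10 + 3 = 46 lines.

46


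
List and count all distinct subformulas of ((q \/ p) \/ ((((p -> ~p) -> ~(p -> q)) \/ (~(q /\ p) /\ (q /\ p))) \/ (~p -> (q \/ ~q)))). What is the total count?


Formula: ((q \/ p) \/ ((((p -> ~p) -> ~(p -> q)) \/ (~(q /\ p) /\ (q /\ p))) \/ (~p -> (q \/ ~q))))
Subformulas found:
  1. q
  2. p
  3. ~p
  4. ~q
  5. (q /\ p)
  6. (q \/ p)
  7. (p -> q)
  8. (q \/ ~q)
  9. (p -> ~p)
  10. ~(p -> q)
  11. ~(q /\ p)
  12. (~p -> (q \/ ~q))
  13. (~(q /\ p) /\ (q /\ p))
  14. ((p -> ~p) -> ~(p -> q))
  15. (((p -> ~p) -> ~(p -> q)) \/ (~(q /\ p) /\ (q /\ p)))
  16. ((((p -> ~p) -> ~(p -> q)) \/ (~(q /\ p) /\ (q /\ p))) \/ (~p -> (q \/ ~q)))
  17. ((q \/ p) \/ ((((p -> ~p) -> ~(p -> q)) \/ (~(q /\ p) /\ (q /\ p))) \/ (~p -> (q \/ ~q))))
Total distinct subformulas = 17

17


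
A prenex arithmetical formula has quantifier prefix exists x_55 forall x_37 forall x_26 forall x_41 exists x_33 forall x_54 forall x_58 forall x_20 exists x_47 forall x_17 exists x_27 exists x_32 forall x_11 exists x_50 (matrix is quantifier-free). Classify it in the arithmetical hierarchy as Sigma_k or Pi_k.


Leading quantifier is exists, so the class is Sigma.
Number of quantifier blocks = alternations + 1 = 8 + 1 = 9.
Classification: Sigma_9

Sigma_9


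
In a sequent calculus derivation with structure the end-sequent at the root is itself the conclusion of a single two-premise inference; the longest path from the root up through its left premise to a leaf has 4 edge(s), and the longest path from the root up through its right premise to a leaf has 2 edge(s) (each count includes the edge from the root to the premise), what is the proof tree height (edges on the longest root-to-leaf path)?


Longest path through the left premise: 4 edges (measured from the branching sequent)
Longest path through the right premise: 2 edges
Height of the subtree rooted at the branching sequent: max(4, 2) = 4
The branching sequent is the root itself.
Total height = 4

4


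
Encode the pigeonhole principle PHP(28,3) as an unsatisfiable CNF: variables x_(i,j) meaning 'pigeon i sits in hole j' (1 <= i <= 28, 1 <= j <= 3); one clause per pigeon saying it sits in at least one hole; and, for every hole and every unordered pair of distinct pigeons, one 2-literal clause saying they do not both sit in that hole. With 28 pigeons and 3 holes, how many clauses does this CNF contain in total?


PHP(28,3): 28 pigeons, 3 holes, 28*3 = 84 variables.
- pigeon clauses: one per pigeon -> 28 clauses
- hole clauses: 3 holes * C(28,2) = 3 * 378 -> 1134 clauses
Total clauses = 28 + 1134 = 1162

1162


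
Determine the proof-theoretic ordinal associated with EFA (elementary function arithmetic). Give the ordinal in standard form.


The proof-theoretic ordinal of EFA (elementary function arithmetic) is a standard result in ordinal analysis.
This ordinal is the supremum of order types of primitive recursive well-orderings
that the theory can prove to be well-ordered.
For EFA (elementary function arithmetic), the proof-theoretic ordinal is omega^3.

omega^3


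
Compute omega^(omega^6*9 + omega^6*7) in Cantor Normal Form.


omega^(omega^6*9 + omega^6*7):
Both terms of the exponent have the same exponent 6, so they merge: omega^6*9 + omega^6*7 = omega^6*(9+7) = omega^6*16.
omega raised to a CNF ordinal is a single CNF term: Result = omega^(omega^6*16)

omega^(omega^6*16)


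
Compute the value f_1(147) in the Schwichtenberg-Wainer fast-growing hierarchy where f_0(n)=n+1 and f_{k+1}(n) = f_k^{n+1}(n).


f_1(147) = f_0^148(147)
f_0 adds 1 each time, applied 148 times.
f_1(147) = 147 + 148 = 295

295


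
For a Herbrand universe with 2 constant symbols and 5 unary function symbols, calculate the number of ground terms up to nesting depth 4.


Herbrand terms by depth:
Depth 0: 2 constants
Depth 1: 10 new terms (running total: 12)
Depth 2: 50 new terms (running total: 62)
Depth 3: 250 new terms (running total: 312)
Depth 4: 1250 new terms (running total: 1562)
Total distinct ground terms = 1562

1562


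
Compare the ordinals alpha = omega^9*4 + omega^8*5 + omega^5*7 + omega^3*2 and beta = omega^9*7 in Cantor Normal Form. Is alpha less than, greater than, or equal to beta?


Compare term by term from highest exponent:
alpha = omega^9*4 + omega^8*5 + omega^5*7 + omega^3*2
beta = omega^9*7
Term 1: alpha has omega^9*4, beta has omega^9*7
Term 2: alpha has omega^8*5, beta has omega^0*0
Term 3: alpha has omega^5*7, beta has omega^0*0
Term 4: alpha has omega^3*2, beta has omega^0*0
Result: alpha < beta

alpha < beta


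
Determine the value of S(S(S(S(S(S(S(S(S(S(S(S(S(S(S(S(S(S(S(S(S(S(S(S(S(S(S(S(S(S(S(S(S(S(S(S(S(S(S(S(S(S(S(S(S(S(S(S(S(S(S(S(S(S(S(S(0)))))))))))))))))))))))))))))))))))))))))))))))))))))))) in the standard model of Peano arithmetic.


Counting successors applied to 0:
56 applications of S to 0 = 56

56
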